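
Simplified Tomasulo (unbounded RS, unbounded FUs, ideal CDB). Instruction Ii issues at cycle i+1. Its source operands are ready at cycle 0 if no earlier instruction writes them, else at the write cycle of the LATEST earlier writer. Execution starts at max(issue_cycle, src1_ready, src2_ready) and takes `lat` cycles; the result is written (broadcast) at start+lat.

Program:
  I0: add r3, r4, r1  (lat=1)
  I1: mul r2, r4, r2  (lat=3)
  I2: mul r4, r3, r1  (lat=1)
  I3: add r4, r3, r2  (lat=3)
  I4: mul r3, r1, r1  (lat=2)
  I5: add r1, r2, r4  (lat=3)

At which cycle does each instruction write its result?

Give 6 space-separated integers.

Answer: 2 5 4 8 7 11

Derivation:
I0 add r3: issue@1 deps=(None,None) exec_start@1 write@2
I1 mul r2: issue@2 deps=(None,None) exec_start@2 write@5
I2 mul r4: issue@3 deps=(0,None) exec_start@3 write@4
I3 add r4: issue@4 deps=(0,1) exec_start@5 write@8
I4 mul r3: issue@5 deps=(None,None) exec_start@5 write@7
I5 add r1: issue@6 deps=(1,3) exec_start@8 write@11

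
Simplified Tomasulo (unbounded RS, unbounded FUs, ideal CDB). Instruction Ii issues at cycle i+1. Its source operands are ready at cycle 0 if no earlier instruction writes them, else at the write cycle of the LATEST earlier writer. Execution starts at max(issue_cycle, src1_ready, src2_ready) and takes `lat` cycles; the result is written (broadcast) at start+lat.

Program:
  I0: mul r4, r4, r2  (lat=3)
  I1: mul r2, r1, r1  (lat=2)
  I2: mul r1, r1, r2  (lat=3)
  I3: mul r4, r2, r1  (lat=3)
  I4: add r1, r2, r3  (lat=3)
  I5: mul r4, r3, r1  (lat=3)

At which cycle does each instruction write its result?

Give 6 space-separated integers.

Answer: 4 4 7 10 8 11

Derivation:
I0 mul r4: issue@1 deps=(None,None) exec_start@1 write@4
I1 mul r2: issue@2 deps=(None,None) exec_start@2 write@4
I2 mul r1: issue@3 deps=(None,1) exec_start@4 write@7
I3 mul r4: issue@4 deps=(1,2) exec_start@7 write@10
I4 add r1: issue@5 deps=(1,None) exec_start@5 write@8
I5 mul r4: issue@6 deps=(None,4) exec_start@8 write@11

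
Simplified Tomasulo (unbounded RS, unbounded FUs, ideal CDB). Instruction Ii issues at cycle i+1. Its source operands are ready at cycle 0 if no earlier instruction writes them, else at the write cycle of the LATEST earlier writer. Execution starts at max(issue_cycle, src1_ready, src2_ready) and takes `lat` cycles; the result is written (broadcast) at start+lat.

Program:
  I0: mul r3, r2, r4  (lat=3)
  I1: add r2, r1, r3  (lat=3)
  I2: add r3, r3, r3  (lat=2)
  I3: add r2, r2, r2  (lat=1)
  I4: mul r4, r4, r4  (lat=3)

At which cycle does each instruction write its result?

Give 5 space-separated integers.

Answer: 4 7 6 8 8

Derivation:
I0 mul r3: issue@1 deps=(None,None) exec_start@1 write@4
I1 add r2: issue@2 deps=(None,0) exec_start@4 write@7
I2 add r3: issue@3 deps=(0,0) exec_start@4 write@6
I3 add r2: issue@4 deps=(1,1) exec_start@7 write@8
I4 mul r4: issue@5 deps=(None,None) exec_start@5 write@8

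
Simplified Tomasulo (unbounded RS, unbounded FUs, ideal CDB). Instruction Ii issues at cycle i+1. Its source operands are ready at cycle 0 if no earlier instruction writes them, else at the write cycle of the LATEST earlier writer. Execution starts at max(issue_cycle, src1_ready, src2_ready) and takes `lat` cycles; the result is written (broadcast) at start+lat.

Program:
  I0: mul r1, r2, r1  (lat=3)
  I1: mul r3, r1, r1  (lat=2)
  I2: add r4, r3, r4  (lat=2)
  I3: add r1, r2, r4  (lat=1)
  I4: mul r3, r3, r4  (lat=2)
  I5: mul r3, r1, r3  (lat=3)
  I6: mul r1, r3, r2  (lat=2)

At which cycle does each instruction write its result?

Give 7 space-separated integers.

I0 mul r1: issue@1 deps=(None,None) exec_start@1 write@4
I1 mul r3: issue@2 deps=(0,0) exec_start@4 write@6
I2 add r4: issue@3 deps=(1,None) exec_start@6 write@8
I3 add r1: issue@4 deps=(None,2) exec_start@8 write@9
I4 mul r3: issue@5 deps=(1,2) exec_start@8 write@10
I5 mul r3: issue@6 deps=(3,4) exec_start@10 write@13
I6 mul r1: issue@7 deps=(5,None) exec_start@13 write@15

Answer: 4 6 8 9 10 13 15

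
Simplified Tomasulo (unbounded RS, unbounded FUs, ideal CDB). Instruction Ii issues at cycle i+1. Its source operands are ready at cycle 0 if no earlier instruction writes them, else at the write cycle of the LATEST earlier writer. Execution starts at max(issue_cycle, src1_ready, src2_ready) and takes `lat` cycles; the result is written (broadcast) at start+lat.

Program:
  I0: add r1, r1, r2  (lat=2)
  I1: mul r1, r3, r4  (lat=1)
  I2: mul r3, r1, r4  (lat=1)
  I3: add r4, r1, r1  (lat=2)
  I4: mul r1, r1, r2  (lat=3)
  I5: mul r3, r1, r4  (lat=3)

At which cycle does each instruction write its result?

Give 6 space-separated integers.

Answer: 3 3 4 6 8 11

Derivation:
I0 add r1: issue@1 deps=(None,None) exec_start@1 write@3
I1 mul r1: issue@2 deps=(None,None) exec_start@2 write@3
I2 mul r3: issue@3 deps=(1,None) exec_start@3 write@4
I3 add r4: issue@4 deps=(1,1) exec_start@4 write@6
I4 mul r1: issue@5 deps=(1,None) exec_start@5 write@8
I5 mul r3: issue@6 deps=(4,3) exec_start@8 write@11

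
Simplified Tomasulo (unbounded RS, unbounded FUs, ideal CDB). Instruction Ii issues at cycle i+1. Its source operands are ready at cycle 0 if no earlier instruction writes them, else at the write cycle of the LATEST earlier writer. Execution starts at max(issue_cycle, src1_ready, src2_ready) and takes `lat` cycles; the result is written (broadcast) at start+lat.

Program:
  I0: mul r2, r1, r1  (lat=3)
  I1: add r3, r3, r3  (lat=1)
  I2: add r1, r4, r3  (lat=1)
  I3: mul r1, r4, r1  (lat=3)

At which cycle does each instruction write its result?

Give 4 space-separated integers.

I0 mul r2: issue@1 deps=(None,None) exec_start@1 write@4
I1 add r3: issue@2 deps=(None,None) exec_start@2 write@3
I2 add r1: issue@3 deps=(None,1) exec_start@3 write@4
I3 mul r1: issue@4 deps=(None,2) exec_start@4 write@7

Answer: 4 3 4 7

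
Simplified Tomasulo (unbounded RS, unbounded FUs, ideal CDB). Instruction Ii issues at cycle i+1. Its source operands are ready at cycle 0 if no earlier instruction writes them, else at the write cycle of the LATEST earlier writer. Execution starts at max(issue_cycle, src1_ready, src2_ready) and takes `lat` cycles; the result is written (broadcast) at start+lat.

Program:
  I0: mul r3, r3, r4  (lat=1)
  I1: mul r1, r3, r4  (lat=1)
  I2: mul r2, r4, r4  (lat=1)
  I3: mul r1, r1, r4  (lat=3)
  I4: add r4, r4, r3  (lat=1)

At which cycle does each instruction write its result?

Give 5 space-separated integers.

Answer: 2 3 4 7 6

Derivation:
I0 mul r3: issue@1 deps=(None,None) exec_start@1 write@2
I1 mul r1: issue@2 deps=(0,None) exec_start@2 write@3
I2 mul r2: issue@3 deps=(None,None) exec_start@3 write@4
I3 mul r1: issue@4 deps=(1,None) exec_start@4 write@7
I4 add r4: issue@5 deps=(None,0) exec_start@5 write@6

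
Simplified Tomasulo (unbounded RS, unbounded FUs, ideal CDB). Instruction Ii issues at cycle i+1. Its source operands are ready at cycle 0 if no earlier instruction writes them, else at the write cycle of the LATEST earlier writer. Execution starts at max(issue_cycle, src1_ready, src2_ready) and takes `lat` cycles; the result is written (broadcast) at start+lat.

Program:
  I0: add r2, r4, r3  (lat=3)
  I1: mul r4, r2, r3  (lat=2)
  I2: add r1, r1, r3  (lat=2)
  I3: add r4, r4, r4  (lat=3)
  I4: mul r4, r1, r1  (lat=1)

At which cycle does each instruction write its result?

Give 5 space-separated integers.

Answer: 4 6 5 9 6

Derivation:
I0 add r2: issue@1 deps=(None,None) exec_start@1 write@4
I1 mul r4: issue@2 deps=(0,None) exec_start@4 write@6
I2 add r1: issue@3 deps=(None,None) exec_start@3 write@5
I3 add r4: issue@4 deps=(1,1) exec_start@6 write@9
I4 mul r4: issue@5 deps=(2,2) exec_start@5 write@6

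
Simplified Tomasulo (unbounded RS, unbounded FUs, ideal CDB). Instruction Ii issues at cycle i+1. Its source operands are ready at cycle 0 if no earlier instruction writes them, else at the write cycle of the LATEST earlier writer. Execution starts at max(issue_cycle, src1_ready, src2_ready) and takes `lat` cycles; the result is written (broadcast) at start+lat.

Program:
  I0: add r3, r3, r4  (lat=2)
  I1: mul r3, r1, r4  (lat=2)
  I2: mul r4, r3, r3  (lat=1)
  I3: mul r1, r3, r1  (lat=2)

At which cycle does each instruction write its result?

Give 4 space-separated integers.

Answer: 3 4 5 6

Derivation:
I0 add r3: issue@1 deps=(None,None) exec_start@1 write@3
I1 mul r3: issue@2 deps=(None,None) exec_start@2 write@4
I2 mul r4: issue@3 deps=(1,1) exec_start@4 write@5
I3 mul r1: issue@4 deps=(1,None) exec_start@4 write@6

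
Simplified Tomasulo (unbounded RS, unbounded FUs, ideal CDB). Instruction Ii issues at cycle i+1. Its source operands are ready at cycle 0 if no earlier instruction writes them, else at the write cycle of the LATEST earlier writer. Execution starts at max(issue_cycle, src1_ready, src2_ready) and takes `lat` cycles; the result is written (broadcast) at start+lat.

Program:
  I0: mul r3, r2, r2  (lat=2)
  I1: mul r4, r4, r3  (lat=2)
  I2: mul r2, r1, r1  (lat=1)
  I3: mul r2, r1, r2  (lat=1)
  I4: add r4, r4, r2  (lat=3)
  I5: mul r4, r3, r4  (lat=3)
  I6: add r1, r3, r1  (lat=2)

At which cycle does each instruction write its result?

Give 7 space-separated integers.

I0 mul r3: issue@1 deps=(None,None) exec_start@1 write@3
I1 mul r4: issue@2 deps=(None,0) exec_start@3 write@5
I2 mul r2: issue@3 deps=(None,None) exec_start@3 write@4
I3 mul r2: issue@4 deps=(None,2) exec_start@4 write@5
I4 add r4: issue@5 deps=(1,3) exec_start@5 write@8
I5 mul r4: issue@6 deps=(0,4) exec_start@8 write@11
I6 add r1: issue@7 deps=(0,None) exec_start@7 write@9

Answer: 3 5 4 5 8 11 9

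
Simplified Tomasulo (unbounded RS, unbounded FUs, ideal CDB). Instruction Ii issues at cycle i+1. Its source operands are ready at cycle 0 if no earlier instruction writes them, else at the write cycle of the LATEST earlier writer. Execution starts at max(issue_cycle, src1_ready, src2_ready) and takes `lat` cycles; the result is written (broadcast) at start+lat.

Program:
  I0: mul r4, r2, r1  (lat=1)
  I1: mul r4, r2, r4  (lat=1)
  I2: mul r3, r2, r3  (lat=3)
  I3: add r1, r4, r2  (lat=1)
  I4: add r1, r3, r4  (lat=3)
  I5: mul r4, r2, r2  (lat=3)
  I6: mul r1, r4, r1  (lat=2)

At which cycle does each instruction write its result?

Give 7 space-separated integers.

I0 mul r4: issue@1 deps=(None,None) exec_start@1 write@2
I1 mul r4: issue@2 deps=(None,0) exec_start@2 write@3
I2 mul r3: issue@3 deps=(None,None) exec_start@3 write@6
I3 add r1: issue@4 deps=(1,None) exec_start@4 write@5
I4 add r1: issue@5 deps=(2,1) exec_start@6 write@9
I5 mul r4: issue@6 deps=(None,None) exec_start@6 write@9
I6 mul r1: issue@7 deps=(5,4) exec_start@9 write@11

Answer: 2 3 6 5 9 9 11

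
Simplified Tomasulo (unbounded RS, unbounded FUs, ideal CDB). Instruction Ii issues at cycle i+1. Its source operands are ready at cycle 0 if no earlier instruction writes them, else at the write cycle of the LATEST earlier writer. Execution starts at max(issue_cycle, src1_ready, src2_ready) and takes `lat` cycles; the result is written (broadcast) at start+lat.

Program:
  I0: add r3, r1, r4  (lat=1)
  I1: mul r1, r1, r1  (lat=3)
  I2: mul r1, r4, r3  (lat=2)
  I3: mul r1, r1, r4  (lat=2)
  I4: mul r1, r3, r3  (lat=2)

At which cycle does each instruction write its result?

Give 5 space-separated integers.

Answer: 2 5 5 7 7

Derivation:
I0 add r3: issue@1 deps=(None,None) exec_start@1 write@2
I1 mul r1: issue@2 deps=(None,None) exec_start@2 write@5
I2 mul r1: issue@3 deps=(None,0) exec_start@3 write@5
I3 mul r1: issue@4 deps=(2,None) exec_start@5 write@7
I4 mul r1: issue@5 deps=(0,0) exec_start@5 write@7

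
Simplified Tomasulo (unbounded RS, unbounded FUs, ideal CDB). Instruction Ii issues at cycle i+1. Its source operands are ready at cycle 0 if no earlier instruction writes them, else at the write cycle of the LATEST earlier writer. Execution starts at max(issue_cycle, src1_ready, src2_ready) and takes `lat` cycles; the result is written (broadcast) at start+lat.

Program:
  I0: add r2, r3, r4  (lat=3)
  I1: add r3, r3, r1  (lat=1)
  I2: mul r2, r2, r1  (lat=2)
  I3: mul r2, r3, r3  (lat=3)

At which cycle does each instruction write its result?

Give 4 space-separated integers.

I0 add r2: issue@1 deps=(None,None) exec_start@1 write@4
I1 add r3: issue@2 deps=(None,None) exec_start@2 write@3
I2 mul r2: issue@3 deps=(0,None) exec_start@4 write@6
I3 mul r2: issue@4 deps=(1,1) exec_start@4 write@7

Answer: 4 3 6 7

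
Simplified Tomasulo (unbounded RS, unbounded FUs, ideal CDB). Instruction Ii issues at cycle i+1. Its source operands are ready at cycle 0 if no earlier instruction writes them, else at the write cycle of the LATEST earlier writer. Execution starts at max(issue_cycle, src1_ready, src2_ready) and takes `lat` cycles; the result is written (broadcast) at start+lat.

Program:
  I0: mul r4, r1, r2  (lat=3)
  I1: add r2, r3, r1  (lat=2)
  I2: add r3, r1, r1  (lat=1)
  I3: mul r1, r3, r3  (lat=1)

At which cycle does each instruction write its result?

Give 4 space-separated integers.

I0 mul r4: issue@1 deps=(None,None) exec_start@1 write@4
I1 add r2: issue@2 deps=(None,None) exec_start@2 write@4
I2 add r3: issue@3 deps=(None,None) exec_start@3 write@4
I3 mul r1: issue@4 deps=(2,2) exec_start@4 write@5

Answer: 4 4 4 5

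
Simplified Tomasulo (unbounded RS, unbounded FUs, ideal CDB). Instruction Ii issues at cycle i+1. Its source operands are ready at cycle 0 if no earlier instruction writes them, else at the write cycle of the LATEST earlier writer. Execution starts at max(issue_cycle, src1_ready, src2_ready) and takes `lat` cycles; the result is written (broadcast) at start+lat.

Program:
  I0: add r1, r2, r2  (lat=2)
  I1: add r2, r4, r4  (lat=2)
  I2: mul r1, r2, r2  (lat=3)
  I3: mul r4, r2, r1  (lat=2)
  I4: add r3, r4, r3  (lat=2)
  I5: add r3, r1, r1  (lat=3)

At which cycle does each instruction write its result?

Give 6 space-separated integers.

Answer: 3 4 7 9 11 10

Derivation:
I0 add r1: issue@1 deps=(None,None) exec_start@1 write@3
I1 add r2: issue@2 deps=(None,None) exec_start@2 write@4
I2 mul r1: issue@3 deps=(1,1) exec_start@4 write@7
I3 mul r4: issue@4 deps=(1,2) exec_start@7 write@9
I4 add r3: issue@5 deps=(3,None) exec_start@9 write@11
I5 add r3: issue@6 deps=(2,2) exec_start@7 write@10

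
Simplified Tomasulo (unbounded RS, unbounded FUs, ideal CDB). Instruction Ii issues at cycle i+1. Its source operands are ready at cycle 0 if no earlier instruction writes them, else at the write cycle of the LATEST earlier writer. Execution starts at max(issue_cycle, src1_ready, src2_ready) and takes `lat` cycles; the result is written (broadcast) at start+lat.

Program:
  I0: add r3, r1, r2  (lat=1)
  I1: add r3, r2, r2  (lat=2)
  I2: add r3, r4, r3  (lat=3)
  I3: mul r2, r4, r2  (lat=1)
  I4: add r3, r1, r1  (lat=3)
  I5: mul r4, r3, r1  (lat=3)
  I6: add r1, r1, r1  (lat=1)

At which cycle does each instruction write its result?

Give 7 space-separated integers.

Answer: 2 4 7 5 8 11 8

Derivation:
I0 add r3: issue@1 deps=(None,None) exec_start@1 write@2
I1 add r3: issue@2 deps=(None,None) exec_start@2 write@4
I2 add r3: issue@3 deps=(None,1) exec_start@4 write@7
I3 mul r2: issue@4 deps=(None,None) exec_start@4 write@5
I4 add r3: issue@5 deps=(None,None) exec_start@5 write@8
I5 mul r4: issue@6 deps=(4,None) exec_start@8 write@11
I6 add r1: issue@7 deps=(None,None) exec_start@7 write@8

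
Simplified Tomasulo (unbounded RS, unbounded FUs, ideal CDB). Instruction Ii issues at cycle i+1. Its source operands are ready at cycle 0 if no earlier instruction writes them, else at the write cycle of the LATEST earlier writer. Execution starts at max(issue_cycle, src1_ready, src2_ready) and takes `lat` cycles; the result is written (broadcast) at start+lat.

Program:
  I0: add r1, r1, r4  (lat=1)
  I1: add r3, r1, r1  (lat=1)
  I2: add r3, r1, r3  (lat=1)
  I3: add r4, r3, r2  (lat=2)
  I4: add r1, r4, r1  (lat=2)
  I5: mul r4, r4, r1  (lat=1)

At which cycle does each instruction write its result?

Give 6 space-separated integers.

Answer: 2 3 4 6 8 9

Derivation:
I0 add r1: issue@1 deps=(None,None) exec_start@1 write@2
I1 add r3: issue@2 deps=(0,0) exec_start@2 write@3
I2 add r3: issue@3 deps=(0,1) exec_start@3 write@4
I3 add r4: issue@4 deps=(2,None) exec_start@4 write@6
I4 add r1: issue@5 deps=(3,0) exec_start@6 write@8
I5 mul r4: issue@6 deps=(3,4) exec_start@8 write@9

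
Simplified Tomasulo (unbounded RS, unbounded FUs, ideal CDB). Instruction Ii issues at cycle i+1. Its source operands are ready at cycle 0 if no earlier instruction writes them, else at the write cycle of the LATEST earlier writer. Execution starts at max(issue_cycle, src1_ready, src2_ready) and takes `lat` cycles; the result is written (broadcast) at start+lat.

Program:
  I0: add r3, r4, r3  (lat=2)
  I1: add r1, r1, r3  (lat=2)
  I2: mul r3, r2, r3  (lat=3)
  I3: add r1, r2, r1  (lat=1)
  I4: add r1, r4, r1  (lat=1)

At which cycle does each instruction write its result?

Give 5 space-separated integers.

I0 add r3: issue@1 deps=(None,None) exec_start@1 write@3
I1 add r1: issue@2 deps=(None,0) exec_start@3 write@5
I2 mul r3: issue@3 deps=(None,0) exec_start@3 write@6
I3 add r1: issue@4 deps=(None,1) exec_start@5 write@6
I4 add r1: issue@5 deps=(None,3) exec_start@6 write@7

Answer: 3 5 6 6 7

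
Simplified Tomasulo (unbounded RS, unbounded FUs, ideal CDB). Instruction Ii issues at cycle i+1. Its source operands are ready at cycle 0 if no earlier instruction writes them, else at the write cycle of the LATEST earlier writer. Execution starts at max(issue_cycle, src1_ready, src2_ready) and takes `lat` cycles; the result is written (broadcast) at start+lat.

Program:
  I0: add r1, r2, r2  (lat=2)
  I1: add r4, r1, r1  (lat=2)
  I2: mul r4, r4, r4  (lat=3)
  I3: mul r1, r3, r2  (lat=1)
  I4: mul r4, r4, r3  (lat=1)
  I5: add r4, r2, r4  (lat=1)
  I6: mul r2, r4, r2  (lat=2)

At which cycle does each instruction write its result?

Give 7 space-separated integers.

I0 add r1: issue@1 deps=(None,None) exec_start@1 write@3
I1 add r4: issue@2 deps=(0,0) exec_start@3 write@5
I2 mul r4: issue@3 deps=(1,1) exec_start@5 write@8
I3 mul r1: issue@4 deps=(None,None) exec_start@4 write@5
I4 mul r4: issue@5 deps=(2,None) exec_start@8 write@9
I5 add r4: issue@6 deps=(None,4) exec_start@9 write@10
I6 mul r2: issue@7 deps=(5,None) exec_start@10 write@12

Answer: 3 5 8 5 9 10 12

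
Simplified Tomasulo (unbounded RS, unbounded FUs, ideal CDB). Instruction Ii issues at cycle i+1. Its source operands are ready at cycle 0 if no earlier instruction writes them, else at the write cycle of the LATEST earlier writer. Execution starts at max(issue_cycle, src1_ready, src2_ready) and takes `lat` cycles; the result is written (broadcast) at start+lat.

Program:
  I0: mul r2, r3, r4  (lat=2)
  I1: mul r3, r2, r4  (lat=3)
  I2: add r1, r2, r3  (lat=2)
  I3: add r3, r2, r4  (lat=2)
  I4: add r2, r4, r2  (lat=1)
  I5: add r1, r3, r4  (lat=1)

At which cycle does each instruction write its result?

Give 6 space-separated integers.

I0 mul r2: issue@1 deps=(None,None) exec_start@1 write@3
I1 mul r3: issue@2 deps=(0,None) exec_start@3 write@6
I2 add r1: issue@3 deps=(0,1) exec_start@6 write@8
I3 add r3: issue@4 deps=(0,None) exec_start@4 write@6
I4 add r2: issue@5 deps=(None,0) exec_start@5 write@6
I5 add r1: issue@6 deps=(3,None) exec_start@6 write@7

Answer: 3 6 8 6 6 7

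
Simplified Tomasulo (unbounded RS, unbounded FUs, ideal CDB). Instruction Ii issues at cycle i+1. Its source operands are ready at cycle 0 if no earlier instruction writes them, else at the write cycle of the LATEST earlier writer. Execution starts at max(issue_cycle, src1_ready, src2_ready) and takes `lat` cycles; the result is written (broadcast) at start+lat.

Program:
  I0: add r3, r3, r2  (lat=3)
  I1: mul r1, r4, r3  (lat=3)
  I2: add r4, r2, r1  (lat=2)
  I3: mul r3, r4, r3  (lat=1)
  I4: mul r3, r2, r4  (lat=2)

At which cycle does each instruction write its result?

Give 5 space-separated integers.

I0 add r3: issue@1 deps=(None,None) exec_start@1 write@4
I1 mul r1: issue@2 deps=(None,0) exec_start@4 write@7
I2 add r4: issue@3 deps=(None,1) exec_start@7 write@9
I3 mul r3: issue@4 deps=(2,0) exec_start@9 write@10
I4 mul r3: issue@5 deps=(None,2) exec_start@9 write@11

Answer: 4 7 9 10 11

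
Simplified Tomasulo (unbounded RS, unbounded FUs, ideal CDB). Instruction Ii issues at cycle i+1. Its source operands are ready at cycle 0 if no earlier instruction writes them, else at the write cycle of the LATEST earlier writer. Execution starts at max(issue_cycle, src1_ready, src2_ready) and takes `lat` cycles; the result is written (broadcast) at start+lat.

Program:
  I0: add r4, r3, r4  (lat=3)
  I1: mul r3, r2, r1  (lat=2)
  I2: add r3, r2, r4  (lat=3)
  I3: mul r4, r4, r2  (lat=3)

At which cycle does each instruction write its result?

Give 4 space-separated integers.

Answer: 4 4 7 7

Derivation:
I0 add r4: issue@1 deps=(None,None) exec_start@1 write@4
I1 mul r3: issue@2 deps=(None,None) exec_start@2 write@4
I2 add r3: issue@3 deps=(None,0) exec_start@4 write@7
I3 mul r4: issue@4 deps=(0,None) exec_start@4 write@7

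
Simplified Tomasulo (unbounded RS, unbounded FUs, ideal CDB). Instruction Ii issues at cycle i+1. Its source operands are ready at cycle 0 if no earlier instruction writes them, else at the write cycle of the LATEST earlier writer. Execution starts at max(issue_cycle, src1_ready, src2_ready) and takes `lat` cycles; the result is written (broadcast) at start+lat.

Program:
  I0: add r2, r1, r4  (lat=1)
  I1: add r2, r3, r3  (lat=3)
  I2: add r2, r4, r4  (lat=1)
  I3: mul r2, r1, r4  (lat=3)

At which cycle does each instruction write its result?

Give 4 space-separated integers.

I0 add r2: issue@1 deps=(None,None) exec_start@1 write@2
I1 add r2: issue@2 deps=(None,None) exec_start@2 write@5
I2 add r2: issue@3 deps=(None,None) exec_start@3 write@4
I3 mul r2: issue@4 deps=(None,None) exec_start@4 write@7

Answer: 2 5 4 7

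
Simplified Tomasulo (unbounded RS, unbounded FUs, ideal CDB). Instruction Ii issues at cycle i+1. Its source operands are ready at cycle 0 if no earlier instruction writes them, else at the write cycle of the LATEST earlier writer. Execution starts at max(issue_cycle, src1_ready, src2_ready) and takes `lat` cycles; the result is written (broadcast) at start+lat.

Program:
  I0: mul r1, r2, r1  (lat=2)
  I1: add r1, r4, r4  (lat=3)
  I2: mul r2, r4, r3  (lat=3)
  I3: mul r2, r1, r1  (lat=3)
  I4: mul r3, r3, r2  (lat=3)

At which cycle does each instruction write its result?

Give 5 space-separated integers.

I0 mul r1: issue@1 deps=(None,None) exec_start@1 write@3
I1 add r1: issue@2 deps=(None,None) exec_start@2 write@5
I2 mul r2: issue@3 deps=(None,None) exec_start@3 write@6
I3 mul r2: issue@4 deps=(1,1) exec_start@5 write@8
I4 mul r3: issue@5 deps=(None,3) exec_start@8 write@11

Answer: 3 5 6 8 11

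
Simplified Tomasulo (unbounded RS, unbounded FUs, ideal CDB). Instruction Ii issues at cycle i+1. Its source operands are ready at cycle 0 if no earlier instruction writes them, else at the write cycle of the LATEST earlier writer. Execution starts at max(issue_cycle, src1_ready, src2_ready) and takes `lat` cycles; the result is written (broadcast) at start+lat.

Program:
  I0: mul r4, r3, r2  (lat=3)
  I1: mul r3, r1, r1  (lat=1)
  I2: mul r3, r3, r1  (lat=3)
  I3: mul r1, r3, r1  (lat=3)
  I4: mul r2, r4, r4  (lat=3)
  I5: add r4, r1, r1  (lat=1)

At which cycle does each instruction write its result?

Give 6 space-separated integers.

I0 mul r4: issue@1 deps=(None,None) exec_start@1 write@4
I1 mul r3: issue@2 deps=(None,None) exec_start@2 write@3
I2 mul r3: issue@3 deps=(1,None) exec_start@3 write@6
I3 mul r1: issue@4 deps=(2,None) exec_start@6 write@9
I4 mul r2: issue@5 deps=(0,0) exec_start@5 write@8
I5 add r4: issue@6 deps=(3,3) exec_start@9 write@10

Answer: 4 3 6 9 8 10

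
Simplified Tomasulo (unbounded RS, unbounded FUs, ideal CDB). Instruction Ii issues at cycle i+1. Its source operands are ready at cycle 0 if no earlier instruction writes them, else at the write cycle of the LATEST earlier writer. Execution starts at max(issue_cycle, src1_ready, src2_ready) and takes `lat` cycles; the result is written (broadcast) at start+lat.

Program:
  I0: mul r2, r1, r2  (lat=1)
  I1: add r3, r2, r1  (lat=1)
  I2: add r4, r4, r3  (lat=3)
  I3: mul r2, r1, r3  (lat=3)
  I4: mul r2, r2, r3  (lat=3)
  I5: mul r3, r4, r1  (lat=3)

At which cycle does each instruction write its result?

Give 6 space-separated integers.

Answer: 2 3 6 7 10 9

Derivation:
I0 mul r2: issue@1 deps=(None,None) exec_start@1 write@2
I1 add r3: issue@2 deps=(0,None) exec_start@2 write@3
I2 add r4: issue@3 deps=(None,1) exec_start@3 write@6
I3 mul r2: issue@4 deps=(None,1) exec_start@4 write@7
I4 mul r2: issue@5 deps=(3,1) exec_start@7 write@10
I5 mul r3: issue@6 deps=(2,None) exec_start@6 write@9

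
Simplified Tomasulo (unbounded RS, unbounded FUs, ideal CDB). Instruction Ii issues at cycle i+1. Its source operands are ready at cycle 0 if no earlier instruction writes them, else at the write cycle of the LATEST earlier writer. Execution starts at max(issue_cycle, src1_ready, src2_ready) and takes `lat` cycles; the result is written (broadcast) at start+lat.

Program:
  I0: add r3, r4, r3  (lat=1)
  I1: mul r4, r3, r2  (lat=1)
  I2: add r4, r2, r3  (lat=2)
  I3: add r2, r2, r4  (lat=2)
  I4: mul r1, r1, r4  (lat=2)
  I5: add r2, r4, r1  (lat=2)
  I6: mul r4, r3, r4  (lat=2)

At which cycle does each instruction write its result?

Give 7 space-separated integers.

Answer: 2 3 5 7 7 9 9

Derivation:
I0 add r3: issue@1 deps=(None,None) exec_start@1 write@2
I1 mul r4: issue@2 deps=(0,None) exec_start@2 write@3
I2 add r4: issue@3 deps=(None,0) exec_start@3 write@5
I3 add r2: issue@4 deps=(None,2) exec_start@5 write@7
I4 mul r1: issue@5 deps=(None,2) exec_start@5 write@7
I5 add r2: issue@6 deps=(2,4) exec_start@7 write@9
I6 mul r4: issue@7 deps=(0,2) exec_start@7 write@9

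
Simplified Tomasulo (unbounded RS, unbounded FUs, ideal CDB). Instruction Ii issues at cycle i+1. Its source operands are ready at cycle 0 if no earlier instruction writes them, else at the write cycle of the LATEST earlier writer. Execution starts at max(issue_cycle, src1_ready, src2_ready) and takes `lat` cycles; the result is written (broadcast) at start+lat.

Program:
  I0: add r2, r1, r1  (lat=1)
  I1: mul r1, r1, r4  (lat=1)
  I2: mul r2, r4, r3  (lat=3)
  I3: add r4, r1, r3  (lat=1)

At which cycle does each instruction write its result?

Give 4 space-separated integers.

Answer: 2 3 6 5

Derivation:
I0 add r2: issue@1 deps=(None,None) exec_start@1 write@2
I1 mul r1: issue@2 deps=(None,None) exec_start@2 write@3
I2 mul r2: issue@3 deps=(None,None) exec_start@3 write@6
I3 add r4: issue@4 deps=(1,None) exec_start@4 write@5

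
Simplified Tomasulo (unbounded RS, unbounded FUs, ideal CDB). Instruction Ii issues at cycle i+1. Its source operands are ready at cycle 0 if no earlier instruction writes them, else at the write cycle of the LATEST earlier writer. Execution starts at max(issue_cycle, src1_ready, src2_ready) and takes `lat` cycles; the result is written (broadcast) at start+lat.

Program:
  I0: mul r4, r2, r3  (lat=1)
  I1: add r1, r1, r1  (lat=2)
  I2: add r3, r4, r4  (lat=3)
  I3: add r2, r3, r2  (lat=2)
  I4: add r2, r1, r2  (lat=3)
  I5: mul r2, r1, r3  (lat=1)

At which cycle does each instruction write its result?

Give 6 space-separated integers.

Answer: 2 4 6 8 11 7

Derivation:
I0 mul r4: issue@1 deps=(None,None) exec_start@1 write@2
I1 add r1: issue@2 deps=(None,None) exec_start@2 write@4
I2 add r3: issue@3 deps=(0,0) exec_start@3 write@6
I3 add r2: issue@4 deps=(2,None) exec_start@6 write@8
I4 add r2: issue@5 deps=(1,3) exec_start@8 write@11
I5 mul r2: issue@6 deps=(1,2) exec_start@6 write@7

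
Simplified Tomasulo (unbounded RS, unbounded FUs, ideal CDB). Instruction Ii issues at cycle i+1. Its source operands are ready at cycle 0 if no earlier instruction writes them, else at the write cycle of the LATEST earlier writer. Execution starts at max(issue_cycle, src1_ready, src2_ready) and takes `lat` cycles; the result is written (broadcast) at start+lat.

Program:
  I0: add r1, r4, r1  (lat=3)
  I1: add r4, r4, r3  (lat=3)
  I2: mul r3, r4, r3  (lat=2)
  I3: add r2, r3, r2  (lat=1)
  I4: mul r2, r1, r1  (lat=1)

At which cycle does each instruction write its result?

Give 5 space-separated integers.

Answer: 4 5 7 8 6

Derivation:
I0 add r1: issue@1 deps=(None,None) exec_start@1 write@4
I1 add r4: issue@2 deps=(None,None) exec_start@2 write@5
I2 mul r3: issue@3 deps=(1,None) exec_start@5 write@7
I3 add r2: issue@4 deps=(2,None) exec_start@7 write@8
I4 mul r2: issue@5 deps=(0,0) exec_start@5 write@6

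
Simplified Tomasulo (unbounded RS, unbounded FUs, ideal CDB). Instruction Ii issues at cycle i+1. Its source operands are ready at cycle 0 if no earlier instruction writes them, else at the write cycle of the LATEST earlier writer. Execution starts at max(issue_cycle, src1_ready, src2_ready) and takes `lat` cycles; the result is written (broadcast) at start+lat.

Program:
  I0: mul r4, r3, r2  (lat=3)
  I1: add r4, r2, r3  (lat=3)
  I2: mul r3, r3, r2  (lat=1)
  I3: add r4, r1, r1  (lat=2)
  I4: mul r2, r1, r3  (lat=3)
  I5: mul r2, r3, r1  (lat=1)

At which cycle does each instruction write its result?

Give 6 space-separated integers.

Answer: 4 5 4 6 8 7

Derivation:
I0 mul r4: issue@1 deps=(None,None) exec_start@1 write@4
I1 add r4: issue@2 deps=(None,None) exec_start@2 write@5
I2 mul r3: issue@3 deps=(None,None) exec_start@3 write@4
I3 add r4: issue@4 deps=(None,None) exec_start@4 write@6
I4 mul r2: issue@5 deps=(None,2) exec_start@5 write@8
I5 mul r2: issue@6 deps=(2,None) exec_start@6 write@7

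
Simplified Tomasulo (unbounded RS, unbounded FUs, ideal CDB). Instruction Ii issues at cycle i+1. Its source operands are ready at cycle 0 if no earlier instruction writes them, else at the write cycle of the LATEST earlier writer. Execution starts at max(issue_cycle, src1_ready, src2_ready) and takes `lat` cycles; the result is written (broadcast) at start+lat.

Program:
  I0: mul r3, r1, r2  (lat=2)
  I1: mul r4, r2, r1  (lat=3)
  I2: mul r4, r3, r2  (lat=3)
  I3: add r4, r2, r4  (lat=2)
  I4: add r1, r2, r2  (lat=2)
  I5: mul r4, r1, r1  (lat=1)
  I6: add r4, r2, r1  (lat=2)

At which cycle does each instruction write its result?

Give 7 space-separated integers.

Answer: 3 5 6 8 7 8 9

Derivation:
I0 mul r3: issue@1 deps=(None,None) exec_start@1 write@3
I1 mul r4: issue@2 deps=(None,None) exec_start@2 write@5
I2 mul r4: issue@3 deps=(0,None) exec_start@3 write@6
I3 add r4: issue@4 deps=(None,2) exec_start@6 write@8
I4 add r1: issue@5 deps=(None,None) exec_start@5 write@7
I5 mul r4: issue@6 deps=(4,4) exec_start@7 write@8
I6 add r4: issue@7 deps=(None,4) exec_start@7 write@9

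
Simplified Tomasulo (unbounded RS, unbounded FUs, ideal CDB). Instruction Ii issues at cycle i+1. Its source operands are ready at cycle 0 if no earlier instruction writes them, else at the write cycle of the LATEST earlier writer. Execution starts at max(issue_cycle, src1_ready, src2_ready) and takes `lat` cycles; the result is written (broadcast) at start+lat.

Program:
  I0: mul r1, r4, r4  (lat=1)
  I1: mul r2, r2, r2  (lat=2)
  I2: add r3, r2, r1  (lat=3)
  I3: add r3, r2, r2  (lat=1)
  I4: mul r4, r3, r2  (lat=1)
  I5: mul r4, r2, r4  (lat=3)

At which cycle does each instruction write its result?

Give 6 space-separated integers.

I0 mul r1: issue@1 deps=(None,None) exec_start@1 write@2
I1 mul r2: issue@2 deps=(None,None) exec_start@2 write@4
I2 add r3: issue@3 deps=(1,0) exec_start@4 write@7
I3 add r3: issue@4 deps=(1,1) exec_start@4 write@5
I4 mul r4: issue@5 deps=(3,1) exec_start@5 write@6
I5 mul r4: issue@6 deps=(1,4) exec_start@6 write@9

Answer: 2 4 7 5 6 9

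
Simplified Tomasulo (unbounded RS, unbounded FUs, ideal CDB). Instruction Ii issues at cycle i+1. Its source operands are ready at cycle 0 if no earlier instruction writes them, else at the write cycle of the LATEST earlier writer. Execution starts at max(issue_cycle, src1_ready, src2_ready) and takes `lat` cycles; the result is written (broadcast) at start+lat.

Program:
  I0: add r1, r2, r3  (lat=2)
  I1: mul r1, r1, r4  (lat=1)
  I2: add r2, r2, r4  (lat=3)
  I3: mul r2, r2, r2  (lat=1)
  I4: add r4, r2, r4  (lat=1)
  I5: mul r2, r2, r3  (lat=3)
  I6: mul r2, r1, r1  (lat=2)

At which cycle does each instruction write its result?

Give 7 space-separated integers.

I0 add r1: issue@1 deps=(None,None) exec_start@1 write@3
I1 mul r1: issue@2 deps=(0,None) exec_start@3 write@4
I2 add r2: issue@3 deps=(None,None) exec_start@3 write@6
I3 mul r2: issue@4 deps=(2,2) exec_start@6 write@7
I4 add r4: issue@5 deps=(3,None) exec_start@7 write@8
I5 mul r2: issue@6 deps=(3,None) exec_start@7 write@10
I6 mul r2: issue@7 deps=(1,1) exec_start@7 write@9

Answer: 3 4 6 7 8 10 9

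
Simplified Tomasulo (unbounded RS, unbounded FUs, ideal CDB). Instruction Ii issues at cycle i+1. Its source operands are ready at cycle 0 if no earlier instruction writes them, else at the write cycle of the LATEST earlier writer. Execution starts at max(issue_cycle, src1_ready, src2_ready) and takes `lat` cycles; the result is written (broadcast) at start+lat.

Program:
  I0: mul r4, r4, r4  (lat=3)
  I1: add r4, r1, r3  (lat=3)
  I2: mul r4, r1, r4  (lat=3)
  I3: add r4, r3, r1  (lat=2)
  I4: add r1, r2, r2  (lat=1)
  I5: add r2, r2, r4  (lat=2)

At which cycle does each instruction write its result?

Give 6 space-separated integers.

I0 mul r4: issue@1 deps=(None,None) exec_start@1 write@4
I1 add r4: issue@2 deps=(None,None) exec_start@2 write@5
I2 mul r4: issue@3 deps=(None,1) exec_start@5 write@8
I3 add r4: issue@4 deps=(None,None) exec_start@4 write@6
I4 add r1: issue@5 deps=(None,None) exec_start@5 write@6
I5 add r2: issue@6 deps=(None,3) exec_start@6 write@8

Answer: 4 5 8 6 6 8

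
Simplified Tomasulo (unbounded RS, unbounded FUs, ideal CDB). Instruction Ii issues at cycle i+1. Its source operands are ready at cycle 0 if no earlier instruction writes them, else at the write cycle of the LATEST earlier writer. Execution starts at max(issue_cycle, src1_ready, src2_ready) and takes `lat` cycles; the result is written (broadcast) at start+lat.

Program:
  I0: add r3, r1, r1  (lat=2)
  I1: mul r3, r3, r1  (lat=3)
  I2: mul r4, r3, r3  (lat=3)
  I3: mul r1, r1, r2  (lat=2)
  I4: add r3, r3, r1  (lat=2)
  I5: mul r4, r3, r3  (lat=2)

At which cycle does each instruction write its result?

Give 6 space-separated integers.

I0 add r3: issue@1 deps=(None,None) exec_start@1 write@3
I1 mul r3: issue@2 deps=(0,None) exec_start@3 write@6
I2 mul r4: issue@3 deps=(1,1) exec_start@6 write@9
I3 mul r1: issue@4 deps=(None,None) exec_start@4 write@6
I4 add r3: issue@5 deps=(1,3) exec_start@6 write@8
I5 mul r4: issue@6 deps=(4,4) exec_start@8 write@10

Answer: 3 6 9 6 8 10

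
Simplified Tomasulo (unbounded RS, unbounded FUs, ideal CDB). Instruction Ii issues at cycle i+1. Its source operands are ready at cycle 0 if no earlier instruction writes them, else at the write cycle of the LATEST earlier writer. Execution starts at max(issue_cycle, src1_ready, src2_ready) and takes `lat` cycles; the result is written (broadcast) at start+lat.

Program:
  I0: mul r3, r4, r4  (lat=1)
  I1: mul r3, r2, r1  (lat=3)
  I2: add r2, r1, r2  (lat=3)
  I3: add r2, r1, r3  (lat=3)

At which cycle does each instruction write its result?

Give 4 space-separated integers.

Answer: 2 5 6 8

Derivation:
I0 mul r3: issue@1 deps=(None,None) exec_start@1 write@2
I1 mul r3: issue@2 deps=(None,None) exec_start@2 write@5
I2 add r2: issue@3 deps=(None,None) exec_start@3 write@6
I3 add r2: issue@4 deps=(None,1) exec_start@5 write@8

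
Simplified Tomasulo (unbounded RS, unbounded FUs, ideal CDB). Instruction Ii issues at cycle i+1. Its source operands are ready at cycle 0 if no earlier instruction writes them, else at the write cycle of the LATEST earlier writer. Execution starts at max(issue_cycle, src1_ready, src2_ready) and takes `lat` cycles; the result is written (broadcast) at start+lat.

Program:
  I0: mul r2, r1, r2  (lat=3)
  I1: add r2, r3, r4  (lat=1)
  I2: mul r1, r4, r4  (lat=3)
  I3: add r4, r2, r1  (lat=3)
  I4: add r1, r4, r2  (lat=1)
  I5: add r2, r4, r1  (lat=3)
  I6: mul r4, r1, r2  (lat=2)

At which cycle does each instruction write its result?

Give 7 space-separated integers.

I0 mul r2: issue@1 deps=(None,None) exec_start@1 write@4
I1 add r2: issue@2 deps=(None,None) exec_start@2 write@3
I2 mul r1: issue@3 deps=(None,None) exec_start@3 write@6
I3 add r4: issue@4 deps=(1,2) exec_start@6 write@9
I4 add r1: issue@5 deps=(3,1) exec_start@9 write@10
I5 add r2: issue@6 deps=(3,4) exec_start@10 write@13
I6 mul r4: issue@7 deps=(4,5) exec_start@13 write@15

Answer: 4 3 6 9 10 13 15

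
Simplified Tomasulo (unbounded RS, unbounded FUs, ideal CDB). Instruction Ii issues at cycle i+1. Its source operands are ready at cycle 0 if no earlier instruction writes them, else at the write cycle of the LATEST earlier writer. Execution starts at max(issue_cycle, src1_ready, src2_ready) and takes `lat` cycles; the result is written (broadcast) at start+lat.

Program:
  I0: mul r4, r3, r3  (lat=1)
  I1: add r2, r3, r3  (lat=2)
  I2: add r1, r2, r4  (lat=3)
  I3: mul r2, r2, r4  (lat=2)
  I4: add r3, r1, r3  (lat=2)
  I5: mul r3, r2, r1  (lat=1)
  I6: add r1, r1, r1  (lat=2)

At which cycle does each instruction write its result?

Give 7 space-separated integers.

I0 mul r4: issue@1 deps=(None,None) exec_start@1 write@2
I1 add r2: issue@2 deps=(None,None) exec_start@2 write@4
I2 add r1: issue@3 deps=(1,0) exec_start@4 write@7
I3 mul r2: issue@4 deps=(1,0) exec_start@4 write@6
I4 add r3: issue@5 deps=(2,None) exec_start@7 write@9
I5 mul r3: issue@6 deps=(3,2) exec_start@7 write@8
I6 add r1: issue@7 deps=(2,2) exec_start@7 write@9

Answer: 2 4 7 6 9 8 9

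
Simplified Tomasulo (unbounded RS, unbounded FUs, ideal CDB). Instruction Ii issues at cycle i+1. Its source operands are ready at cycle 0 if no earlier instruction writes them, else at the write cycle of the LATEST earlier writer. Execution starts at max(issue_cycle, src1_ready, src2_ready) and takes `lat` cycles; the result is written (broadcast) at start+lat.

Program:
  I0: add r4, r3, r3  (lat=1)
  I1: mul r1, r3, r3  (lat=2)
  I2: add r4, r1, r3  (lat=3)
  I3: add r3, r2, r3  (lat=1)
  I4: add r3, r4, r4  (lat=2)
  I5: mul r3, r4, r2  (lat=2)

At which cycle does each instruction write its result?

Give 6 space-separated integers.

I0 add r4: issue@1 deps=(None,None) exec_start@1 write@2
I1 mul r1: issue@2 deps=(None,None) exec_start@2 write@4
I2 add r4: issue@3 deps=(1,None) exec_start@4 write@7
I3 add r3: issue@4 deps=(None,None) exec_start@4 write@5
I4 add r3: issue@5 deps=(2,2) exec_start@7 write@9
I5 mul r3: issue@6 deps=(2,None) exec_start@7 write@9

Answer: 2 4 7 5 9 9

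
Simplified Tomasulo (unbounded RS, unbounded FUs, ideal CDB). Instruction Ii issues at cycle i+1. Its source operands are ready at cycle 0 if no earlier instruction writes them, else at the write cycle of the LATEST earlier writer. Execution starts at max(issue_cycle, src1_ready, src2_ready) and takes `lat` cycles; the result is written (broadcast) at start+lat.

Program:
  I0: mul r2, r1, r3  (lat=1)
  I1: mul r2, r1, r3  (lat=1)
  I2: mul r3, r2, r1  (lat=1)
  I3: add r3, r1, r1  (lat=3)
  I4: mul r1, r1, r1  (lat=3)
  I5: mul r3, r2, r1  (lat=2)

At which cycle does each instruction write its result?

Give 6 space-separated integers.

Answer: 2 3 4 7 8 10

Derivation:
I0 mul r2: issue@1 deps=(None,None) exec_start@1 write@2
I1 mul r2: issue@2 deps=(None,None) exec_start@2 write@3
I2 mul r3: issue@3 deps=(1,None) exec_start@3 write@4
I3 add r3: issue@4 deps=(None,None) exec_start@4 write@7
I4 mul r1: issue@5 deps=(None,None) exec_start@5 write@8
I5 mul r3: issue@6 deps=(1,4) exec_start@8 write@10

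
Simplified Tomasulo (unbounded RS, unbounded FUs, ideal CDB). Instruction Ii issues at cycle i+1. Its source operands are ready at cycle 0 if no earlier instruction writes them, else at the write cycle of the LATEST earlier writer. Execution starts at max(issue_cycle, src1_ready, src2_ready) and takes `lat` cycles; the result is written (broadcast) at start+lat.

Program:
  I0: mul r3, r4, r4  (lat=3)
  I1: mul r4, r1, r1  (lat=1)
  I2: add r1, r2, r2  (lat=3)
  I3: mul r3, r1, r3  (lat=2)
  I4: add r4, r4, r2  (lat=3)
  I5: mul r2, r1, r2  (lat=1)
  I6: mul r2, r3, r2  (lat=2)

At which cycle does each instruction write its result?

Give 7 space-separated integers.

Answer: 4 3 6 8 8 7 10

Derivation:
I0 mul r3: issue@1 deps=(None,None) exec_start@1 write@4
I1 mul r4: issue@2 deps=(None,None) exec_start@2 write@3
I2 add r1: issue@3 deps=(None,None) exec_start@3 write@6
I3 mul r3: issue@4 deps=(2,0) exec_start@6 write@8
I4 add r4: issue@5 deps=(1,None) exec_start@5 write@8
I5 mul r2: issue@6 deps=(2,None) exec_start@6 write@7
I6 mul r2: issue@7 deps=(3,5) exec_start@8 write@10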